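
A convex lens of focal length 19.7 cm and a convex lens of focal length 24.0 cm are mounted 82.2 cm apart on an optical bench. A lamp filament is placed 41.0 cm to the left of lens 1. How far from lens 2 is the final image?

Lens 1: 1/d_i1 = 1/f₁ − 1/d_o1 = 1/(19.7) − 1/(41.0) = 0.02637, so d_i1 = 37.92 cm.
The intermediate image is 37.92 cm to the right of lens 1, which is 82.2 − (37.92) = 44.28 cm to the left of lens 2, so d_o2 = +44.28 cm.
Lens 2: 1/d_i2 = 1/f₂ − 1/d_o2 = 1/(24.0) − 1/(44.28) = 0.01908, so d_i2 = 52.4 cm.
The final image is real, 52.4 cm to the right of lens 2 (overall magnification ≈ 1.1).

52.4 cm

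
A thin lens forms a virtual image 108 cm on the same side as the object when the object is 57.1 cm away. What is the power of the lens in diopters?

P = +0.825 D

Virtual image ⇒ d_i = −108 cm.
1/f = 1/d_o + 1/d_i = 1/(57.1) + 1/(-108) = 0.008254 cm⁻¹.
f = 121.2 cm = 1.212 m, so P = 1/f = +0.825 D.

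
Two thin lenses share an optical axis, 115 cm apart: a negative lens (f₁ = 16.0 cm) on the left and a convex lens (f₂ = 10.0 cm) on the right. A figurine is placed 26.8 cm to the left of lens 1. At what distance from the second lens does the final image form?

Lens 1 is diverging, so f₁ = −16.0 cm.
Lens 1: 1/d_i1 = 1/f₁ − 1/d_o1 = 1/(-16.0) − 1/(26.8) = -0.09981, so d_i1 = -10.02 cm.
The intermediate image is 10.02 cm to the left of lens 1 (virtual), which is 115 − (-10.02) = 125.0 cm to the left of lens 2, so d_o2 = +125.0 cm.
Lens 2: 1/d_i2 = 1/f₂ − 1/d_o2 = 1/(10.0) − 1/(125.0) = 0.09200, so d_i2 = 10.9 cm.
The final image is real, 10.9 cm to the right of lens 2 (overall magnification ≈ -0.033).

10.9 cm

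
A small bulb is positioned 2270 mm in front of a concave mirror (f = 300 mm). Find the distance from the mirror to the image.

Mirror equation: 1/v = 1/f − 1/u = 1/(300.0) − 1/(2270) = 0.003333 − 0.0004405 = 0.002893, so v = 346 mm.
The image is real, inverted and reduced, in front of the mirror.

346 mm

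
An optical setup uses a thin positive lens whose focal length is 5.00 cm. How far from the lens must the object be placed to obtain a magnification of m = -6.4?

m = −d_i/d_o ⇒ d_i = −m·d_o.
1/f = 1/d_o + 1/d_i = 1/d_o − 1/(m·d_o) = (1 − 1/m)/d_o, so d_o = f(1 − 1/m) = (5.000)(1 − 1/(-6.4)) = 5.78 cm.

5.78 cm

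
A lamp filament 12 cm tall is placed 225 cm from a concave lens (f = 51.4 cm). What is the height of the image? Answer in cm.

2.23 cm

For a concave lens, f = -51.4 cm.
1/d_i = 1/f − 1/d_o = 1/(-51.40) − 1/(225) = -0.02390, so d_i = -41.84 cm.
m = −d_i/d_o = +0.1860.
|h_i| = |m|·h_o = 0.1860 × 12 = 2.23 cm. The image is virtual, upright and reduced, on the same side as the object.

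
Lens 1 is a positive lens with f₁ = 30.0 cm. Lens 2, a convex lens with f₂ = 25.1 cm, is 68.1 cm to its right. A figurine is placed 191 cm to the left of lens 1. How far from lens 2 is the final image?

Lens 1: 1/d_i1 = 1/f₁ − 1/d_o1 = 1/(30.0) − 1/(191) = 0.02810, so d_i1 = 35.59 cm.
The intermediate image is 35.59 cm to the right of lens 1, which is 68.1 − (35.59) = 32.51 cm to the left of lens 2, so d_o2 = +32.51 cm.
Lens 2: 1/d_i2 = 1/f₂ − 1/d_o2 = 1/(25.1) − 1/(32.51) = 0.009081, so d_i2 = 110 cm.
The final image is real, 110 cm to the right of lens 2 (overall magnification ≈ 0.63).

110 cm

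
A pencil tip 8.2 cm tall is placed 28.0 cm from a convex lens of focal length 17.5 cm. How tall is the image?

1/d_i = 1/f − 1/d_o = 1/(17.50) − 1/(28.0) = 0.02143, so d_i = 46.67 cm.
m = −d_i/d_o = -1.667.
|h_i| = |m|·h_o = 1.667 × 8.2 = 13.7 cm. The image is real, inverted and enlarged, on the far side of the lens.

13.7 cm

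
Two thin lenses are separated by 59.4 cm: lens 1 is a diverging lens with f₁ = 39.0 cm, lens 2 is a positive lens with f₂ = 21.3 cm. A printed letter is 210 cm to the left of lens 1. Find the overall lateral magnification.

m = -0.0470

f₁ = −39.0 cm (diverging).
Lens 1: 1/d_i1 = 1/(-39.0) − 1/(210) = -0.03040, so d_i1 = -32.89 cm; m₁ = −d_i1/d_o1 = +0.1566.
d_o2 = 59.4 − (-32.89) = 92.29 cm.
Lens 2: 1/d_i2 = 1/(21.3) − 1/(92.29) = 0.03611, so d_i2 = 27.69 cm; m₂ = −d_i2/d_o2 = -0.3000.
m = m₁·m₂ = (+0.1566)(-0.3000) = -0.0470.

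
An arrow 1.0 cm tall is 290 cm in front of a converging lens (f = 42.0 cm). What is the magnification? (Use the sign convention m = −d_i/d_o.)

1/d_i = 1/f − 1/d_o = 1/(42.00) − 1/(290) = 0.02036, so d_i = 49.11 cm.
m = −d_i/d_o = −(49.11)/(290) = -0.169.
The image is real, inverted and reduced, on the far side of the lens.

m = -0.169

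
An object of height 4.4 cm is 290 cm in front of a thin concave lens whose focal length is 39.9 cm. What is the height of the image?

0.532 cm

For a concave lens, f = -39.9 cm.
1/d_i = 1/f − 1/d_o = 1/(-39.90) − 1/(290) = -0.02851, so d_i = -35.07 cm.
m = −d_i/d_o = +0.1209.
|h_i| = |m|·h_o = 0.1209 × 4.4 = 0.532 cm. The image is virtual, upright and reduced, on the same side as the object.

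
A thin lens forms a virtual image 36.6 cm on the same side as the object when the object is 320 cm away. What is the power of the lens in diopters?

P = -2.42 D

Virtual image ⇒ d_i = −36.6 cm.
1/f = 1/d_o + 1/d_i = 1/(320) + 1/(-36.6) = -0.02420 cm⁻¹.
f = -41.33 cm = -0.4133 m, so P = 1/f = -2.42 D.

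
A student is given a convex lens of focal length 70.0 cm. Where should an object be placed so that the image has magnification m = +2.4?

40.8 cm

m = −d_i/d_o ⇒ d_i = −m·d_o.
1/f = 1/d_o + 1/d_i = 1/d_o − 1/(m·d_o) = (1 − 1/m)/d_o, so d_o = f(1 − 1/m) = (70.00)(1 − 1/(+2.4)) = 40.8 cm.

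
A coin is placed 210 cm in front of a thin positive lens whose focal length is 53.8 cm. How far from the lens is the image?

Thin-lens equation: 1/d_i = 1/f − 1/d_o = 1/(53.80) − 1/(210) = 0.01859 − 0.004762 = 0.01383, so d_i = 72.3 cm.
The image is real, inverted and reduced, on the far side of the lens.

72.3 cm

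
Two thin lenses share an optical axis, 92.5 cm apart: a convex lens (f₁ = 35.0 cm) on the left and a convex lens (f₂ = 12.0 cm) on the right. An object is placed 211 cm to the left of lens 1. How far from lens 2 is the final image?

15.7 cm

Lens 1: 1/d_i1 = 1/f₁ − 1/d_o1 = 1/(35.0) − 1/(211) = 0.02383, so d_i1 = 41.96 cm.
The intermediate image is 41.96 cm to the right of lens 1, which is 92.5 − (41.96) = 50.54 cm to the left of lens 2, so d_o2 = +50.54 cm.
Lens 2: 1/d_i2 = 1/f₂ − 1/d_o2 = 1/(12.0) − 1/(50.54) = 0.06355, so d_i2 = 15.7 cm.
The final image is real, 15.7 cm to the right of lens 2 (overall magnification ≈ 0.062).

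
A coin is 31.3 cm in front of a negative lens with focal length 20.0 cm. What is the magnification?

m = +0.390

For a negative lens, f = -20.0 cm.
1/d_i = 1/f − 1/d_o = 1/(-20.00) − 1/(31.3) = -0.08195, so d_i = -12.20 cm.
m = −d_i/d_o = −(-12.20)/(31.3) = +0.390.
The image is virtual, upright and reduced, on the same side as the object.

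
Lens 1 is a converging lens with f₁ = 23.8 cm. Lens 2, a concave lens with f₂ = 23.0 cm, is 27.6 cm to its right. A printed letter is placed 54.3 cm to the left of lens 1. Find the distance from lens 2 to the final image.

41.3 cm

Lens 1: 1/d_i1 = 1/f₁ − 1/d_o1 = 1/(23.8) − 1/(54.3) = 0.02360, so d_i1 = 42.37 cm.
The intermediate image is 42.37 cm to the right of lens 1, which lies 14.77 cm to the right of lens 2 — a virtual object — so d_o2 = −14.77 cm.
Lens 2 is diverging, so f₂ = −23.0 cm.
Lens 2: 1/d_i2 = 1/f₂ − 1/d_o2 = 1/(-23.0) − 1/(-14.77) = 0.02423, so d_i2 = 41.3 cm.
The final image is real, 41.3 cm to the right of lens 2 (overall magnification ≈ -2.2).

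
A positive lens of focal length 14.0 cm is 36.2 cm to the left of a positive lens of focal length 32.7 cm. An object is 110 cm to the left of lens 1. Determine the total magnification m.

m = -0.380

Lens 1: 1/d_i1 = 1/(14.0) − 1/(110) = 0.06234, so d_i1 = 16.04 cm; m₁ = −d_i1/d_o1 = -0.1458.
d_o2 = 36.2 − (16.04) = 20.16 cm.
Lens 2: 1/d_i2 = 1/(32.7) − 1/(20.16) = -0.01902, so d_i2 = -52.57 cm; m₂ = −d_i2/d_o2 = +2.608.
m = m₁·m₂ = (-0.1458)(+2.608) = -0.380.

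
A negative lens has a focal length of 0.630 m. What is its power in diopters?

P = -1.59 D

For a negative lens, f = −0.630 m.
P = 1/f = 1/(-0.630 m) = -1.59 D.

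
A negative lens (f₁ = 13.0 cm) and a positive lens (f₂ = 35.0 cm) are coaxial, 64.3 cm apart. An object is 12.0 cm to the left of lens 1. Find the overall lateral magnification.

m = -0.512

f₁ = −13.0 cm (diverging).
Lens 1: 1/d_i1 = 1/(-13.0) − 1/(12.0) = -0.1603, so d_i1 = -6.240 cm; m₁ = −d_i1/d_o1 = +0.5200.
d_o2 = 64.3 − (-6.240) = 70.54 cm.
Lens 2: 1/d_i2 = 1/(35.0) − 1/(70.54) = 0.01440, so d_i2 = 69.47 cm; m₂ = −d_i2/d_o2 = -0.9848.
m = m₁·m₂ = (+0.5200)(-0.9848) = -0.512.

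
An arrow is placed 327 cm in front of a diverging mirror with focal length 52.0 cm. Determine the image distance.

For a diverging mirror, f = -52.0 cm.
Mirror equation: 1/q = 1/f − 1/p = 1/(-52.00) − 1/(327) = -0.01923 − 0.003058 = -0.02229, so q = -44.9 cm.
The image is virtual, upright and reduced, behind the mirror.

44.9 cm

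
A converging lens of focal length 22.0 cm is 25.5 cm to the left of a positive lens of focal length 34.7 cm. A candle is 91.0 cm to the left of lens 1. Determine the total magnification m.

Lens 1: 1/d_i1 = 1/(22.0) − 1/(91.0) = 0.03447, so d_i1 = 29.01 cm; m₁ = −d_i1/d_o1 = -0.3188.
d_o2 = 25.5 − (29.01) = -3.510 cm (virtual object).
Lens 2: 1/d_i2 = 1/(34.7) − 1/(-3.510) = 0.3137, so d_i2 = 3.188 cm; m₂ = −d_i2/d_o2 = +0.9081.
m = m₁·m₂ = (-0.3188)(+0.9081) = -0.290.

m = -0.290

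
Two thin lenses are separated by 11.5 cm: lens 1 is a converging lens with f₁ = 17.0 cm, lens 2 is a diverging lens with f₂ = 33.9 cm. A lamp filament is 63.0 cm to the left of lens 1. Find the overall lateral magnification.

m = -0.566

Lens 1: 1/d_i1 = 1/(17.0) − 1/(63.0) = 0.04295, so d_i1 = 23.28 cm; m₁ = −d_i1/d_o1 = -0.3695.
d_o2 = 11.5 − (23.28) = -11.78 cm (virtual object).
f₂ = −33.9 cm (diverging).
Lens 2: 1/d_i2 = 1/(-33.9) − 1/(-11.78) = 0.05539, so d_i2 = 18.05 cm; m₂ = −d_i2/d_o2 = +1.533.
m = m₁·m₂ = (-0.3695)(+1.533) = -0.566.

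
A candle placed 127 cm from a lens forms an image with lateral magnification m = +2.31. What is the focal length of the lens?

m = −d_i/d_o ⇒ d_i = −m·d_o = −(+2.31)·(127) = -293.4 cm.
1/f = 1/d_o + 1/d_i = 1/(127) + 1/(-293.4) = 0.004466, so f = 224 cm.
Since f is positive, the lens is converging.

f = 224 cm (converging)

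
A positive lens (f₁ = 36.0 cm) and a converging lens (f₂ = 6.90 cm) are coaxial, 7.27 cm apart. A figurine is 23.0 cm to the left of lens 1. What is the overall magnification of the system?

Lens 1: 1/d_i1 = 1/(36.0) − 1/(23.0) = -0.01570, so d_i1 = -63.69 cm; m₁ = −d_i1/d_o1 = +2.769.
d_o2 = 7.27 − (-63.69) = 70.96 cm.
Lens 2: 1/d_i2 = 1/(6.90) − 1/(70.96) = 0.1308, so d_i2 = 7.643 cm; m₂ = −d_i2/d_o2 = -0.1077.
m = m₁·m₂ = (+2.769)(-0.1077) = -0.298.

m = -0.298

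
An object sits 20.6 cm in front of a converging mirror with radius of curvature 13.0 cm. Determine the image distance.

9.50 cm

f = R/2 = 13.0/2 = 6.500 cm.
Mirror equation: 1/s_i = 1/f − 1/s_o = 1/(6.500) − 1/(20.6) = 0.1538 − 0.04854 = 0.1053, so s_i = 9.50 cm.
The image is real, inverted and reduced, in front of the mirror.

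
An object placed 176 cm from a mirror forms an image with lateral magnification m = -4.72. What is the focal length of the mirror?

f = 145 cm (concave)

m = −d_i/d_o ⇒ d_i = −m·d_o = −(-4.72)·(176) = 830.7 cm.
1/f = 1/d_o + 1/d_i = 1/(176) + 1/(830.7) = 0.006886, so f = 145 cm.
Since f is positive, the mirror is concave.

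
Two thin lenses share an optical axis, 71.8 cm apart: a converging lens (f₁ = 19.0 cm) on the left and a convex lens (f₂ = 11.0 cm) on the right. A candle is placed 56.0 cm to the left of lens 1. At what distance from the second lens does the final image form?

Lens 1: 1/d_i1 = 1/f₁ − 1/d_o1 = 1/(19.0) − 1/(56.0) = 0.03477, so d_i1 = 28.76 cm.
The intermediate image is 28.76 cm to the right of lens 1, which is 71.8 − (28.76) = 43.04 cm to the left of lens 2, so d_o2 = +43.04 cm.
Lens 2: 1/d_i2 = 1/f₂ − 1/d_o2 = 1/(11.0) − 1/(43.04) = 0.06767, so d_i2 = 14.8 cm.
The final image is real, 14.8 cm to the right of lens 2 (overall magnification ≈ 0.18).

14.8 cm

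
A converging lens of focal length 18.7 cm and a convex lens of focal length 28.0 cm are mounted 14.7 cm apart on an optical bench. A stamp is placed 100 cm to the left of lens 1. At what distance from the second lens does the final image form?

6.40 cm

Lens 1: 1/d_i1 = 1/f₁ − 1/d_o1 = 1/(18.7) − 1/(100) = 0.04348, so d_i1 = 23.00 cm.
The intermediate image is 23.00 cm to the right of lens 1, which lies 8.300 cm to the right of lens 2 — a virtual object — so d_o2 = −8.300 cm.
Lens 2: 1/d_i2 = 1/f₂ − 1/d_o2 = 1/(28.0) − 1/(-8.300) = 0.1562, so d_i2 = 6.40 cm.
The final image is real, 6.40 cm to the right of lens 2 (overall magnification ≈ -0.18).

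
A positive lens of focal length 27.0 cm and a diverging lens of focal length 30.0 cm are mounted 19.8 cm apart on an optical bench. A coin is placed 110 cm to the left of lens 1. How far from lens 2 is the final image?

Lens 1: 1/d_i1 = 1/f₁ − 1/d_o1 = 1/(27.0) − 1/(110) = 0.02795, so d_i1 = 35.78 cm.
The intermediate image is 35.78 cm to the right of lens 1, which lies 15.98 cm to the right of lens 2 — a virtual object — so d_o2 = −15.98 cm.
Lens 2 is diverging, so f₂ = −30.0 cm.
Lens 2: 1/d_i2 = 1/f₂ − 1/d_o2 = 1/(-30.0) − 1/(-15.98) = 0.02924, so d_i2 = 34.2 cm.
The final image is real, 34.2 cm to the right of lens 2 (overall magnification ≈ -0.70).

34.2 cm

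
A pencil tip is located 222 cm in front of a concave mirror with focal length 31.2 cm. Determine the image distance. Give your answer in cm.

Mirror equation: 1/s_i = 1/f − 1/s_o = 1/(31.20) − 1/(222) = 0.03205 − 0.004505 = 0.02755, so s_i = 36.3 cm.
The image is real, inverted and reduced, in front of the mirror.

36.3 cm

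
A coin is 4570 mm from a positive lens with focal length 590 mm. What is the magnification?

1/d_i = 1/f − 1/d_o = 1/(590.0) − 1/(4570) = 0.001476, so d_i = 677.5 mm.
m = −d_i/d_o = −(677.5)/(4570) = -0.148.
The image is real, inverted and reduced, on the far side of the lens.

m = -0.148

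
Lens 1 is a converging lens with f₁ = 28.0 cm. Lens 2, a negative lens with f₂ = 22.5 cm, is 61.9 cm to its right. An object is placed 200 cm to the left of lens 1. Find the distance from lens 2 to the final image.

12.7 cm

Lens 1: 1/d_i1 = 1/f₁ − 1/d_o1 = 1/(28.0) − 1/(200) = 0.03071, so d_i1 = 32.56 cm.
The intermediate image is 32.56 cm to the right of lens 1, which is 61.9 − (32.56) = 29.34 cm to the left of lens 2, so d_o2 = +29.34 cm.
Lens 2 is diverging, so f₂ = −22.5 cm.
Lens 2: 1/d_i2 = 1/f₂ − 1/d_o2 = 1/(-22.5) − 1/(29.34) = -0.07853, so d_i2 = -12.7 cm.
The final image is virtual, 12.7 cm to the left of lens 2 (overall magnification ≈ -0.071).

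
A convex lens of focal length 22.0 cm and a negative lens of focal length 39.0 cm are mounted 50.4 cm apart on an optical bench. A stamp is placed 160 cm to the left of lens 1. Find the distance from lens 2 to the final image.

15.2 cm

Lens 1: 1/d_i1 = 1/f₁ − 1/d_o1 = 1/(22.0) − 1/(160) = 0.03920, so d_i1 = 25.51 cm.
The intermediate image is 25.51 cm to the right of lens 1, which is 50.4 − (25.51) = 24.89 cm to the left of lens 2, so d_o2 = +24.89 cm.
Lens 2 is diverging, so f₂ = −39.0 cm.
Lens 2: 1/d_i2 = 1/f₂ − 1/d_o2 = 1/(-39.0) − 1/(24.89) = -0.06582, so d_i2 = -15.2 cm.
The final image is virtual, 15.2 cm to the left of lens 2 (overall magnification ≈ -0.097).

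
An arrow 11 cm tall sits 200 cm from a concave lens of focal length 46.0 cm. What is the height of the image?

For a concave lens, f = -46.0 cm.
1/d_i = 1/f − 1/d_o = 1/(-46.00) − 1/(200) = -0.02674, so d_i = -37.40 cm.
m = −d_i/d_o = +0.1870.
|h_i| = |m|·h_o = 0.1870 × 11 = 2.06 cm. The image is virtual, upright and reduced, on the same side as the object.

2.06 cm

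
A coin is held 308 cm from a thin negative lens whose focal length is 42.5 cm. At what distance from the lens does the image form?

For a negative lens, f = -42.5 cm.
Lens equation: 1/v = 1/f − 1/u = 1/(-42.50) − 1/(308) = -0.02353 − 0.003247 = -0.02678, so v = -37.3 cm.
The image is virtual, upright and reduced, on the same side as the object.

37.3 cm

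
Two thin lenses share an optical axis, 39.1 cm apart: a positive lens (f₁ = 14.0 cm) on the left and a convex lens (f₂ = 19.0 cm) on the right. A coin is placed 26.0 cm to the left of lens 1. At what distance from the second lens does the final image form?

16.3 cm

Lens 1: 1/d_i1 = 1/f₁ − 1/d_o1 = 1/(14.0) − 1/(26.0) = 0.03297, so d_i1 = 30.33 cm.
The intermediate image is 30.33 cm to the right of lens 1, which is 39.1 − (30.33) = 8.770 cm to the left of lens 2, so d_o2 = +8.770 cm.
Lens 2: 1/d_i2 = 1/f₂ − 1/d_o2 = 1/(19.0) − 1/(8.770) = -0.06139, so d_i2 = -16.3 cm.
The final image is virtual, 16.3 cm to the left of lens 2 (overall magnification ≈ -2.2).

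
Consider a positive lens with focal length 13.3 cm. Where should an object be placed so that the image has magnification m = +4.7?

10.5 cm

m = −d_i/d_o ⇒ d_i = −m·d_o.
1/f = 1/d_o + 1/d_i = 1/d_o − 1/(m·d_o) = (1 − 1/m)/d_o, so d_o = f(1 − 1/m) = (13.30)(1 − 1/(+4.7)) = 10.5 cm.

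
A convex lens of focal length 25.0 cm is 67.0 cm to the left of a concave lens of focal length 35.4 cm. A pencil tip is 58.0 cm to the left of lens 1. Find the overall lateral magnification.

Lens 1: 1/d_i1 = 1/(25.0) − 1/(58.0) = 0.02276, so d_i1 = 43.94 cm; m₁ = −d_i1/d_o1 = -0.7576.
d_o2 = 67.0 − (43.94) = 23.06 cm.
f₂ = −35.4 cm (diverging).
Lens 2: 1/d_i2 = 1/(-35.4) − 1/(23.06) = -0.07161, so d_i2 = -13.96 cm; m₂ = −d_i2/d_o2 = +0.6055.
m = m₁·m₂ = (-0.7576)(+0.6055) = -0.459.

m = -0.459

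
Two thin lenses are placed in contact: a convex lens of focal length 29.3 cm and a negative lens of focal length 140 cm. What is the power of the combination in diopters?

P = +2.70 D

P₁ = 1/f₁ = 1/(0.293 m) = +3.413 D; P₂ = 1/f₂ = 1/(-1.40 m) = -0.7143 D.
For thin lenses in contact, P = P₁ + P₂ = (+3.413) + (-0.7143) = +2.70 D.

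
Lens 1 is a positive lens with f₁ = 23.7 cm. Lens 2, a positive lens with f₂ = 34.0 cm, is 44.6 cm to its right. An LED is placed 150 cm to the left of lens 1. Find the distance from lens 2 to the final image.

Lens 1: 1/d_i1 = 1/f₁ − 1/d_o1 = 1/(23.7) − 1/(150) = 0.03553, so d_i1 = 28.15 cm.
The intermediate image is 28.15 cm to the right of lens 1, which is 44.6 − (28.15) = 16.45 cm to the left of lens 2, so d_o2 = +16.45 cm.
Lens 2: 1/d_i2 = 1/f₂ − 1/d_o2 = 1/(34.0) − 1/(16.45) = -0.03138, so d_i2 = -31.9 cm.
The final image is virtual, 31.9 cm to the left of lens 2 (overall magnification ≈ -0.36).

31.9 cm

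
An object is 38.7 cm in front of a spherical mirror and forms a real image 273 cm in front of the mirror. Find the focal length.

Real image ⇒ d_i = +273 cm.
1/f = 1/d_o + 1/d_i = 1/(38.7) + 1/(273) = 0.02950, so f = 33.9 cm.
Since f is positive, the spherical mirror is concave.

f = 33.9 cm (concave)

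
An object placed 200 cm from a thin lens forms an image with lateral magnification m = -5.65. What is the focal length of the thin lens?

m = −d_i/d_o ⇒ d_i = −m·d_o = −(-5.65)·(200) = 1130 cm.
1/f = 1/d_o + 1/d_i = 1/(200) + 1/(1130) = 0.005885, so f = 170 cm.
Since f is positive, the thin lens is converging.

f = 170 cm (converging)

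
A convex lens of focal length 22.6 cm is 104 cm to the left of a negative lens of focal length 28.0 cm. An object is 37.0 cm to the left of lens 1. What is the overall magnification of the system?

Lens 1: 1/d_i1 = 1/(22.6) − 1/(37.0) = 0.01722, so d_i1 = 58.07 cm; m₁ = −d_i1/d_o1 = -1.569.
d_o2 = 104 − (58.07) = 45.93 cm.
f₂ = −28.0 cm (diverging).
Lens 2: 1/d_i2 = 1/(-28.0) − 1/(45.93) = -0.05749, so d_i2 = -17.40 cm; m₂ = −d_i2/d_o2 = +0.3787.
m = m₁·m₂ = (-1.569)(+0.3787) = -0.594.

m = -0.594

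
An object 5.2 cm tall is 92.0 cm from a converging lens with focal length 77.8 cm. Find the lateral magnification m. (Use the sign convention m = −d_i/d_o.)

1/d_i = 1/f − 1/d_o = 1/(77.80) − 1/(92.0) = 0.001984, so d_i = 504.1 cm.
m = −d_i/d_o = −(504.1)/(92.0) = -5.48.
The image is real, inverted and enlarged, on the far side of the lens.

m = -5.48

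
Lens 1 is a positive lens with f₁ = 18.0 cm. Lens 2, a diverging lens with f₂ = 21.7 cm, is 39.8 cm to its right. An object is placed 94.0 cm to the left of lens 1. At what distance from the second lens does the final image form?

9.70 cm

Lens 1: 1/d_i1 = 1/f₁ − 1/d_o1 = 1/(18.0) − 1/(94.0) = 0.04492, so d_i1 = 22.26 cm.
The intermediate image is 22.26 cm to the right of lens 1, which is 39.8 − (22.26) = 17.54 cm to the left of lens 2, so d_o2 = +17.54 cm.
Lens 2 is diverging, so f₂ = −21.7 cm.
Lens 2: 1/d_i2 = 1/f₂ − 1/d_o2 = 1/(-21.7) − 1/(17.54) = -0.1031, so d_i2 = -9.70 cm.
The final image is virtual, 9.70 cm to the left of lens 2 (overall magnification ≈ -0.13).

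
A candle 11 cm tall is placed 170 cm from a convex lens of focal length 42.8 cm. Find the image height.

3.70 cm

1/d_i = 1/f − 1/d_o = 1/(42.80) − 1/(170) = 0.01748, so d_i = 57.20 cm.
m = −d_i/d_o = -0.3365.
|h_i| = |m|·h_o = 0.3365 × 11 = 3.70 cm. The image is real, inverted and reduced, on the far side of the lens.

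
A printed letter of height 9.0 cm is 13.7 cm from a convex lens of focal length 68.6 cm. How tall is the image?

1/d_i = 1/f − 1/d_o = 1/(68.60) − 1/(13.7) = -0.05842, so d_i = -17.12 cm.
m = −d_i/d_o = +1.250.
|h_i| = |m|·h_o = 1.250 × 9.0 = 11.2 cm. The image is virtual, upright and enlarged, on the same side as the object.

11.2 cm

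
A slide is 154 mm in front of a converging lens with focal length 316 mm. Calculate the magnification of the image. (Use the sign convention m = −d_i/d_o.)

1/d_i = 1/f − 1/d_o = 1/(316.0) − 1/(154) = -0.003329, so d_i = -300.4 mm.
m = −d_i/d_o = −(-300.4)/(154) = +1.95.
The image is virtual, upright and enlarged, on the same side as the object.

m = +1.95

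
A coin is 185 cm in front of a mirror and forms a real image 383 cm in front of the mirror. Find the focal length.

f = 125 cm (concave)

Real image ⇒ d_i = +383 cm.
1/f = 1/d_o + 1/d_i = 1/(185) + 1/(383) = 0.008016, so f = 125 cm.
Since f is positive, the mirror is concave.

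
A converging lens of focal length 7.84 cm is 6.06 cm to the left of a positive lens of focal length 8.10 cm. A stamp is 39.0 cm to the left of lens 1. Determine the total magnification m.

m = -0.172

Lens 1: 1/d_i1 = 1/(7.84) − 1/(39.0) = 0.1019, so d_i1 = 9.813 cm; m₁ = −d_i1/d_o1 = -0.2516.
d_o2 = 6.06 − (9.813) = -3.753 cm (virtual object).
Lens 2: 1/d_i2 = 1/(8.10) − 1/(-3.753) = 0.3899, so d_i2 = 2.565 cm; m₂ = −d_i2/d_o2 = +0.6834.
m = m₁·m₂ = (-0.2516)(+0.6834) = -0.172.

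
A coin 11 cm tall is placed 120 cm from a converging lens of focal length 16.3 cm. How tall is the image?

1.73 cm

1/d_i = 1/f − 1/d_o = 1/(16.30) − 1/(120) = 0.05302, so d_i = 18.86 cm.
m = −d_i/d_o = -0.1572.
|h_i| = |m|·h_o = 0.1572 × 11 = 1.73 cm. The image is real, inverted and reduced, on the far side of the lens.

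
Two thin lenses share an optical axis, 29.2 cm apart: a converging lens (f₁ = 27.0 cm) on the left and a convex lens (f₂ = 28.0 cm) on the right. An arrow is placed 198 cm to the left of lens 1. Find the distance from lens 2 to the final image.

Lens 1: 1/d_i1 = 1/f₁ − 1/d_o1 = 1/(27.0) − 1/(198) = 0.03199, so d_i1 = 31.26 cm.
The intermediate image is 31.26 cm to the right of lens 1, which lies 2.060 cm to the right of lens 2 — a virtual object — so d_o2 = −2.060 cm.
Lens 2: 1/d_i2 = 1/f₂ − 1/d_o2 = 1/(28.0) − 1/(-2.060) = 0.5212, so d_i2 = 1.92 cm.
The final image is real, 1.92 cm to the right of lens 2 (overall magnification ≈ -0.15).

1.92 cm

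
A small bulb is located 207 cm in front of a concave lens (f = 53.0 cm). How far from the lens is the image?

For a concave lens, f = -53.0 cm.
Thin-lens equation: 1/s_i = 1/f − 1/s_o = 1/(-53.00) − 1/(207) = -0.01887 − 0.004831 = -0.02370, so s_i = -42.2 cm.
The image is virtual, upright and reduced, on the same side as the object.

42.2 cm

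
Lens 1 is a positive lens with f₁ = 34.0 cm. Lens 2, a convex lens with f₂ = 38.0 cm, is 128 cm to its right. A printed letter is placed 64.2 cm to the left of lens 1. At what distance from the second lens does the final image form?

Lens 1: 1/d_i1 = 1/f₁ − 1/d_o1 = 1/(34.0) − 1/(64.2) = 0.01384, so d_i1 = 72.28 cm.
The intermediate image is 72.28 cm to the right of lens 1, which is 128 − (72.28) = 55.72 cm to the left of lens 2, so d_o2 = +55.72 cm.
Lens 2: 1/d_i2 = 1/f₂ − 1/d_o2 = 1/(38.0) − 1/(55.72) = 0.008369, so d_i2 = 119 cm.
The final image is real, 119 cm to the right of lens 2 (overall magnification ≈ 2.4).

119 cm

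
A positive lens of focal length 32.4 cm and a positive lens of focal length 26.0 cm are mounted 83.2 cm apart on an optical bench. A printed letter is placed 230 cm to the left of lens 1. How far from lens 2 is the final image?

60.7 cm

Lens 1: 1/d_i1 = 1/f₁ − 1/d_o1 = 1/(32.4) − 1/(230) = 0.02652, so d_i1 = 37.71 cm.
The intermediate image is 37.71 cm to the right of lens 1, which is 83.2 − (37.71) = 45.49 cm to the left of lens 2, so d_o2 = +45.49 cm.
Lens 2: 1/d_i2 = 1/f₂ − 1/d_o2 = 1/(26.0) − 1/(45.49) = 0.01648, so d_i2 = 60.7 cm.
The final image is real, 60.7 cm to the right of lens 2 (overall magnification ≈ 0.22).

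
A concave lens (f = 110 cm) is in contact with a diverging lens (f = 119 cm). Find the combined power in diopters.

P₁ = 1/f₁ = 1/(-1.10 m) = -0.9091 D; P₂ = 1/f₂ = 1/(-1.19 m) = -0.8403 D.
For thin lenses in contact, P = P₁ + P₂ = (-0.9091) + (-0.8403) = -1.75 D.

P = -1.75 D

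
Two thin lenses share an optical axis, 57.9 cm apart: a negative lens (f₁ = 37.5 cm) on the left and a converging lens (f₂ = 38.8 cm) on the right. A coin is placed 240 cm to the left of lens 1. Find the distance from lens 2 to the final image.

Lens 1 is diverging, so f₁ = −37.5 cm.
Lens 1: 1/d_i1 = 1/f₁ − 1/d_o1 = 1/(-37.5) − 1/(240) = -0.03083, so d_i1 = -32.43 cm.
The intermediate image is 32.43 cm to the left of lens 1 (virtual), which is 57.9 − (-32.43) = 90.33 cm to the left of lens 2, so d_o2 = +90.33 cm.
Lens 2: 1/d_i2 = 1/f₂ − 1/d_o2 = 1/(38.8) − 1/(90.33) = 0.01470, so d_i2 = 68.0 cm.
The final image is real, 68.0 cm to the right of lens 2 (overall magnification ≈ -0.10).

68.0 cm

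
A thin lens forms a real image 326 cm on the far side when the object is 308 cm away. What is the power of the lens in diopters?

P = +0.631 D

d_i = +326 cm.
1/f = 1/d_o + 1/d_i = 1/(308) + 1/(326) = 0.006314 cm⁻¹.
f = 158.4 cm = 1.584 m, so P = 1/f = +0.631 D.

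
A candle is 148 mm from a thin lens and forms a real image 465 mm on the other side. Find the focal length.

f = 112 mm (converging)

Real image ⇒ d_i = +465 mm.
1/f = 1/d_o + 1/d_i = 1/(148) + 1/(465) = 0.008907, so f = 112 mm.
Since f is positive, the thin lens is converging.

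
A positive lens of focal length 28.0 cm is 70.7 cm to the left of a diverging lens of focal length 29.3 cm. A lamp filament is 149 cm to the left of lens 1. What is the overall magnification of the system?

Lens 1: 1/d_i1 = 1/(28.0) − 1/(149) = 0.02900, so d_i1 = 34.48 cm; m₁ = −d_i1/d_o1 = -0.2314.
d_o2 = 70.7 − (34.48) = 36.22 cm.
f₂ = −29.3 cm (diverging).
Lens 2: 1/d_i2 = 1/(-29.3) − 1/(36.22) = -0.06174, so d_i2 = -16.20 cm; m₂ = −d_i2/d_o2 = +0.4472.
m = m₁·m₂ = (-0.2314)(+0.4472) = -0.103.

m = -0.103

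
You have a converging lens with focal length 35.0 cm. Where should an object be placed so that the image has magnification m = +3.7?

m = −d_i/d_o ⇒ d_i = −m·d_o.
1/f = 1/d_o + 1/d_i = 1/d_o − 1/(m·d_o) = (1 − 1/m)/d_o, so d_o = f(1 − 1/m) = (35.00)(1 − 1/(+3.7)) = 25.5 cm.

25.5 cm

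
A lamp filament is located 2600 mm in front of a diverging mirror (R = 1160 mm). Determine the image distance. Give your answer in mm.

f = R/2 = 1160/2 = 580.0 mm; for a diverging mirror, f = -580.0 mm.
Mirror equation: 1/q = 1/f − 1/p = 1/(-580.0) − 1/(2600) = -0.001724 − 0.0003846 = -0.002109, so q = -474 mm.
The image is virtual, upright and reduced, behind the mirror.

474 mm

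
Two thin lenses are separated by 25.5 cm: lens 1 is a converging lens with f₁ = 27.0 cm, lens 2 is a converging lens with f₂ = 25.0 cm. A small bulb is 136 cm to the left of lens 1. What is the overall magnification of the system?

Lens 1: 1/d_i1 = 1/(27.0) − 1/(136) = 0.02968, so d_i1 = 33.69 cm; m₁ = −d_i1/d_o1 = -0.2477.
d_o2 = 25.5 − (33.69) = -8.190 cm (virtual object).
Lens 2: 1/d_i2 = 1/(25.0) − 1/(-8.190) = 0.1621, so d_i2 = 6.169 cm; m₂ = −d_i2/d_o2 = +0.7532.
m = m₁·m₂ = (-0.2477)(+0.7532) = -0.187.

m = -0.187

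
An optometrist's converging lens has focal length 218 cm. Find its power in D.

P = +0.459 D

f = 218 cm = 2.18 m.
P = 1/f = 1/(2.18 m) = +0.459 D.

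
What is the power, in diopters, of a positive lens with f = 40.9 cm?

f = 40.9 cm = 0.409 m.
P = 1/f = 1/(0.409 m) = +2.44 D.

P = +2.44 D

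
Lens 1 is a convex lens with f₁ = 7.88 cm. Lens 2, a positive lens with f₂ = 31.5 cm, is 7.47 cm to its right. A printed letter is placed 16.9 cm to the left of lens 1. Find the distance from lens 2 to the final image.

5.92 cm

Lens 1: 1/d_i1 = 1/f₁ − 1/d_o1 = 1/(7.88) − 1/(16.9) = 0.06773, so d_i1 = 14.76 cm.
The intermediate image is 14.76 cm to the right of lens 1, which lies 7.290 cm to the right of lens 2 — a virtual object — so d_o2 = −7.290 cm.
Lens 2: 1/d_i2 = 1/f₂ − 1/d_o2 = 1/(31.5) − 1/(-7.290) = 0.1689, so d_i2 = 5.92 cm.
The final image is real, 5.92 cm to the right of lens 2 (overall magnification ≈ -0.71).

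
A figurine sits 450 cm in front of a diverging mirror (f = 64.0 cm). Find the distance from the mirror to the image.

56.0 cm

For a diverging mirror, f = -64.0 cm.
Mirror equation: 1/v = 1/f − 1/u = 1/(-64.00) − 1/(450) = -0.01562 − 0.002222 = -0.01785, so v = -56.0 cm.
The image is virtual, upright and reduced, behind the mirror.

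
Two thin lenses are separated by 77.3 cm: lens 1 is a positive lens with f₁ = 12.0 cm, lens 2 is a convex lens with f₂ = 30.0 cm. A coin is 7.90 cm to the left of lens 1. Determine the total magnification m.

Lens 1: 1/d_i1 = 1/(12.0) − 1/(7.90) = -0.04325, so d_i1 = -23.12 cm; m₁ = −d_i1/d_o1 = +2.927.
d_o2 = 77.3 − (-23.12) = 100.4 cm.
Lens 2: 1/d_i2 = 1/(30.0) − 1/(100.4) = 0.02337, so d_i2 = 42.78 cm; m₂ = −d_i2/d_o2 = -0.4261.
m = m₁·m₂ = (+2.927)(-0.4261) = -1.25.

m = -1.25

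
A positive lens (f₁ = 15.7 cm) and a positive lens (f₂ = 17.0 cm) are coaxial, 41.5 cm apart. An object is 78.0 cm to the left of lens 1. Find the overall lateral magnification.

Lens 1: 1/d_i1 = 1/(15.7) − 1/(78.0) = 0.05087, so d_i1 = 19.66 cm; m₁ = −d_i1/d_o1 = -0.2521.
d_o2 = 41.5 − (19.66) = 21.84 cm.
Lens 2: 1/d_i2 = 1/(17.0) − 1/(21.84) = 0.01304, so d_i2 = 76.71 cm; m₂ = −d_i2/d_o2 = -3.512.
m = m₁·m₂ = (-0.2521)(-3.512) = +0.885.

m = +0.885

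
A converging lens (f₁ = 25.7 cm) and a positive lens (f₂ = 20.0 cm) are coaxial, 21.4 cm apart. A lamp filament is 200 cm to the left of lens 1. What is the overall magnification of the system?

Lens 1: 1/d_i1 = 1/(25.7) − 1/(200) = 0.03391, so d_i1 = 29.49 cm; m₁ = −d_i1/d_o1 = -0.1474.
d_o2 = 21.4 − (29.49) = -8.090 cm (virtual object).
Lens 2: 1/d_i2 = 1/(20.0) − 1/(-8.090) = 0.1736, so d_i2 = 5.760 cm; m₂ = −d_i2/d_o2 = +0.7120.
m = m₁·m₂ = (-0.1474)(+0.7120) = -0.105.

m = -0.105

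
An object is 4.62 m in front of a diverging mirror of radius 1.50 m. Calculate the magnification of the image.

f = R/2 = 1.50/2 = 0.7500 m; for a diverging mirror, f = -0.7500 m.
1/d_i = 1/f − 1/d_o = 1/(-0.7500) − 1/(4.62) = -1.550, so d_i = -0.6453 m.
m = −d_i/d_o = −(-0.6453)/(4.62) = +0.140.
The image is virtual, upright and reduced, behind the mirror.

m = +0.140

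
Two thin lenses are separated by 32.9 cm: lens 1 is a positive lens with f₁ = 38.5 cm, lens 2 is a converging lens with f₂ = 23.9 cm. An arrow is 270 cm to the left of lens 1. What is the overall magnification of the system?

m = -0.111

Lens 1: 1/d_i1 = 1/(38.5) − 1/(270) = 0.02227, so d_i1 = 44.90 cm; m₁ = −d_i1/d_o1 = -0.1663.
d_o2 = 32.9 − (44.90) = -12.00 cm (virtual object).
Lens 2: 1/d_i2 = 1/(23.9) − 1/(-12.00) = 0.1252, so d_i2 = 7.989 cm; m₂ = −d_i2/d_o2 = +0.6657.
m = m₁·m₂ = (-0.1663)(+0.6657) = -0.111.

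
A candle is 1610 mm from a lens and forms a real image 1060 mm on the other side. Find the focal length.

Real image ⇒ d_i = +1060 mm.
1/f = 1/d_o + 1/d_i = 1/(1610) + 1/(1060) = 0.001565, so f = 639 mm.
Since f is positive, the lens is converging.

f = 639 mm (converging)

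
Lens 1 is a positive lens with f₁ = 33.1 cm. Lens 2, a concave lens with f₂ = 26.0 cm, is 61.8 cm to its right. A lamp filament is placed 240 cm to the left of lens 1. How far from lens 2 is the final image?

12.3 cm

Lens 1: 1/d_i1 = 1/f₁ − 1/d_o1 = 1/(33.1) − 1/(240) = 0.02604, so d_i1 = 38.40 cm.
The intermediate image is 38.40 cm to the right of lens 1, which is 61.8 − (38.40) = 23.40 cm to the left of lens 2, so d_o2 = +23.40 cm.
Lens 2 is diverging, so f₂ = −26.0 cm.
Lens 2: 1/d_i2 = 1/f₂ − 1/d_o2 = 1/(-26.0) − 1/(23.40) = -0.08120, so d_i2 = -12.3 cm.
The final image is virtual, 12.3 cm to the left of lens 2 (overall magnification ≈ -0.084).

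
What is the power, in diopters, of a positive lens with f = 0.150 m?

P = +6.67 D

P = 1/f = 1/(0.150 m) = +6.67 D.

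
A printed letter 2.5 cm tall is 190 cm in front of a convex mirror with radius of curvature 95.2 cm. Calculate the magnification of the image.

m = +0.200

f = R/2 = 95.2/2 = 47.60 cm; for a convex mirror, f = -47.60 cm.
1/d_i = 1/f − 1/d_o = 1/(-47.60) − 1/(190) = -0.02627, so d_i = -38.06 cm.
m = −d_i/d_o = −(-38.06)/(190) = +0.200.
The image is virtual, upright and reduced, behind the mirror.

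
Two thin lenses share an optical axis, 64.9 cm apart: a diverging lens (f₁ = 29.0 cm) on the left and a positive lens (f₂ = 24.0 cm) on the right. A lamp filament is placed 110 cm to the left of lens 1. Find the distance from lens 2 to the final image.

Lens 1 is diverging, so f₁ = −29.0 cm.
Lens 1: 1/d_i1 = 1/f₁ − 1/d_o1 = 1/(-29.0) − 1/(110) = -0.04357, so d_i1 = -22.95 cm.
The intermediate image is 22.95 cm to the left of lens 1 (virtual), which is 64.9 − (-22.95) = 87.85 cm to the left of lens 2, so d_o2 = +87.85 cm.
Lens 2: 1/d_i2 = 1/f₂ − 1/d_o2 = 1/(24.0) − 1/(87.85) = 0.03028, so d_i2 = 33.0 cm.
The final image is real, 33.0 cm to the right of lens 2 (overall magnification ≈ -0.078).

33.0 cm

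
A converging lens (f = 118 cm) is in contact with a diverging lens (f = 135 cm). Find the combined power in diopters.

P = +0.107 D

P₁ = 1/f₁ = 1/(1.18 m) = +0.8475 D; P₂ = 1/f₂ = 1/(-1.35 m) = -0.7407 D.
For thin lenses in contact, P = P₁ + P₂ = (+0.8475) + (-0.7407) = +0.107 D.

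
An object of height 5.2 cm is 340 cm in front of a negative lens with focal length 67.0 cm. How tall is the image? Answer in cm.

0.856 cm

For a negative lens, f = -67.0 cm.
1/d_i = 1/f − 1/d_o = 1/(-67.00) − 1/(340) = -0.01787, so d_i = -55.97 cm.
m = −d_i/d_o = +0.1646.
|h_i| = |m|·h_o = 0.1646 × 5.2 = 0.856 cm. The image is virtual, upright and reduced, on the same side as the object.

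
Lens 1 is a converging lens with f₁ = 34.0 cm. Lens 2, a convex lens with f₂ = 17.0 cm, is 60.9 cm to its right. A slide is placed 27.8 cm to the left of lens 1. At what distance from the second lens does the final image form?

18.5 cm

Lens 1: 1/d_i1 = 1/f₁ − 1/d_o1 = 1/(34.0) − 1/(27.8) = -0.006559, so d_i1 = -152.5 cm.
The intermediate image is 152.5 cm to the left of lens 1 (virtual), which is 60.9 − (-152.5) = 213.4 cm to the left of lens 2, so d_o2 = +213.4 cm.
Lens 2: 1/d_i2 = 1/f₂ − 1/d_o2 = 1/(17.0) − 1/(213.4) = 0.05414, so d_i2 = 18.5 cm.
The final image is real, 18.5 cm to the right of lens 2 (overall magnification ≈ -0.47).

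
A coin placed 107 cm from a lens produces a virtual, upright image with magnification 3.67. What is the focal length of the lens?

f = 147 cm (converging)

m = −d_i/d_o ⇒ d_i = −m·d_o = −(+3.67)·(107) = -392.7 cm.
1/f = 1/d_o + 1/d_i = 1/(107) + 1/(-392.7) = 0.006799, so f = 147 cm.
Since f is positive, the lens is converging.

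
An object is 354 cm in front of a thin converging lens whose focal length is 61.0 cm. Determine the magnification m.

m = -0.208

1/d_i = 1/f − 1/d_o = 1/(61.00) − 1/(354) = 0.01357, so d_i = 73.70 cm.
m = −d_i/d_o = −(73.70)/(354) = -0.208.
The image is real, inverted and reduced, on the far side of the lens.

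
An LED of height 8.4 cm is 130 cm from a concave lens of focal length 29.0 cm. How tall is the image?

1.53 cm

For a concave lens, f = -29.0 cm.
1/d_i = 1/f − 1/d_o = 1/(-29.00) − 1/(130) = -0.04218, so d_i = -23.71 cm.
m = −d_i/d_o = +0.1824.
|h_i| = |m|·h_o = 0.1824 × 8.4 = 1.53 cm. The image is virtual, upright and reduced, on the same side as the object.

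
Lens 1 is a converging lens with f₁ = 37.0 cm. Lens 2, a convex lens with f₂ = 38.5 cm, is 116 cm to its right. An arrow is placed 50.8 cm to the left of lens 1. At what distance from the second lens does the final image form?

13.2 cm

Lens 1: 1/d_i1 = 1/f₁ − 1/d_o1 = 1/(37.0) − 1/(50.8) = 0.007342, so d_i1 = 136.2 cm.
The intermediate image is 136.2 cm to the right of lens 1, which lies 20.20 cm to the right of lens 2 — a virtual object — so d_o2 = −20.20 cm.
Lens 2: 1/d_i2 = 1/f₂ − 1/d_o2 = 1/(38.5) − 1/(-20.20) = 0.07548, so d_i2 = 13.2 cm.
The final image is real, 13.2 cm to the right of lens 2 (overall magnification ≈ -1.8).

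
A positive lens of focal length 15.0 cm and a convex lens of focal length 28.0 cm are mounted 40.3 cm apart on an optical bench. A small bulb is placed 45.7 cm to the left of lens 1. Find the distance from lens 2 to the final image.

Lens 1: 1/d_i1 = 1/f₁ − 1/d_o1 = 1/(15.0) − 1/(45.7) = 0.04478, so d_i1 = 22.33 cm.
The intermediate image is 22.33 cm to the right of lens 1, which is 40.3 − (22.33) = 17.97 cm to the left of lens 2, so d_o2 = +17.97 cm.
Lens 2: 1/d_i2 = 1/f₂ − 1/d_o2 = 1/(28.0) − 1/(17.97) = -0.01993, so d_i2 = -50.2 cm.
The final image is virtual, 50.2 cm to the left of lens 2 (overall magnification ≈ -1.4).

50.2 cm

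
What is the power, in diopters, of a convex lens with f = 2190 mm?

f = 219 cm = 2.19 m.
P = 1/f = 1/(2.19 m) = +0.457 D.

P = +0.457 D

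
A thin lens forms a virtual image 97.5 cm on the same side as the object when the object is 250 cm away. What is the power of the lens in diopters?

P = -0.626 D

Virtual image ⇒ d_i = −97.5 cm.
1/f = 1/d_o + 1/d_i = 1/(250) + 1/(-97.5) = -0.006256 cm⁻¹.
f = -159.8 cm = -1.598 m, so P = 1/f = -0.626 D.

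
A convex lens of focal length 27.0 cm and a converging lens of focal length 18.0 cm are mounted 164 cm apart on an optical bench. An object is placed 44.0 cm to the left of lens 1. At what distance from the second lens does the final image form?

Lens 1: 1/d_i1 = 1/f₁ − 1/d_o1 = 1/(27.0) − 1/(44.0) = 0.01431, so d_i1 = 69.88 cm.
The intermediate image is 69.88 cm to the right of lens 1, which is 164 − (69.88) = 94.12 cm to the left of lens 2, so d_o2 = +94.12 cm.
Lens 2: 1/d_i2 = 1/f₂ − 1/d_o2 = 1/(18.0) − 1/(94.12) = 0.04493, so d_i2 = 22.3 cm.
The final image is real, 22.3 cm to the right of lens 2 (overall magnification ≈ 0.38).

22.3 cm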